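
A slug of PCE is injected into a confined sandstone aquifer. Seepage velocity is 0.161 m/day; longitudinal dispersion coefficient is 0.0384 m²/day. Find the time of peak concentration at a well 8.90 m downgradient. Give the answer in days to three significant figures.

For the 1D instantaneous-source solution, setting ∂C/∂t = 0 at fixed x gives v²t² + 2Dt − x² = 0, so t = (√(D² + v²x²) − D)/v².
√(D² + v²x²) = √(0.0384² + 0.161² × 8.90²) = 1.433; v² = 0.025921.
t = (1.433 − 0.0384)/0.025921 = 53.8 days (vs. the pure-advection estimate x/v = 55.3 d).

53.8 days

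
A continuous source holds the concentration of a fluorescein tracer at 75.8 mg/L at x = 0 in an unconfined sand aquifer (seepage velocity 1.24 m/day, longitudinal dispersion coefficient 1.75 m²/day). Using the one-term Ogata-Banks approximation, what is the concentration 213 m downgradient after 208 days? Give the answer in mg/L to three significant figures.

For a continuous step input, C/C₀ ≈ ½·erfc((x−vt)/(2√(Dt))).
vt = 1.24 × 208 = 257.92 m and 2√(Dt) = 2√(1.75 × 208) = 38.16 m.
Argument (x−vt)/(2√(Dt)) = (213 − 257.92)/38.16 = -1.177; ½·erfc(-1.177) = 0.9520.
C = 75.8 × 0.9520 = 72.2 mg/L.

72.2 mg/L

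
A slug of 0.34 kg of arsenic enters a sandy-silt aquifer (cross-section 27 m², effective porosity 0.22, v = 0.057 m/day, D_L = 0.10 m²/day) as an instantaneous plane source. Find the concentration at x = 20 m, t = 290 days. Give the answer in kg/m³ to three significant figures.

0.00270 kg/m³

For an instantaneous plane source, C(x,t) = M/(n_e·A·√(4πDt)) · exp(−(x−vt)²/(4Dt)), with n_e·A the pore (flow) area.
Plume center vt = 0.057 × 290 = 16.53 m, so the well at 20 m is 3.47 m downgradient of the peak.
√(4πDt) = 19.09 m, giving peak height M/(n_e·A·√(4πDt)) = 0.34/(0.22 × 27 × 19.09) = 0.002998 kg/m³.
(x−vt)²/(4Dt) = (3.47)²/(4 × 0.10 × 290) = 0.1038; exp(−0.1038) = 0.9014.
C = 0.002998 × 0.9014 = 0.00270 kg/m³.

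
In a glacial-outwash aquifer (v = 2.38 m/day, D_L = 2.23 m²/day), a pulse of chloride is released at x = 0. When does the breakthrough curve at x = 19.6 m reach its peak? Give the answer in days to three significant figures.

For the 1D instantaneous-source solution, setting ∂C/∂t = 0 at fixed x gives v²t² + 2Dt − x² = 0, so t = (√(D² + v²x²) − D)/v².
√(D² + v²x²) = √(2.23² + 2.38² × 19.6²) = 46.70; v² = 5.6644.
t = (46.70 − 2.23)/5.6644 = 7.85 days (vs. the pure-advection estimate x/v = 8.24 d).

7.85 days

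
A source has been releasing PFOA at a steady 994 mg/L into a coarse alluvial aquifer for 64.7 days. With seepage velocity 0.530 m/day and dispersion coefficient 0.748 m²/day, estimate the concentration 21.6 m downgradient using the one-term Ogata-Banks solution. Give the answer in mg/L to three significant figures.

896 mg/L

For a continuous step input, C/C₀ ≈ ½·erfc((x−vt)/(2√(Dt))).
vt = 0.530 × 64.7 = 34.291 m and 2√(Dt) = 2√(0.748 × 64.7) = 13.91 m.
Argument (x−vt)/(2√(Dt)) = (21.6 − 34.291)/13.91 = -0.9124; ½·erfc(-0.9124) = 0.9015.
C = 994 × 0.9015 = 896 mg/L.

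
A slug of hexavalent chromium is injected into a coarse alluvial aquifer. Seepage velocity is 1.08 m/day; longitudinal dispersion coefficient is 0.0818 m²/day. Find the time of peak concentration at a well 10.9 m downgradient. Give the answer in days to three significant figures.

10.0 days

For the 1D instantaneous-source solution, setting ∂C/∂t = 0 at fixed x gives v²t² + 2Dt − x² = 0, so t = (√(D² + v²x²) − D)/v².
√(D² + v²x²) = √(0.0818² + 1.08² × 10.9²) = 11.77; v² = 1.1664.
t = (11.77 − 0.0818)/1.1664 = 10.0 days (vs. the pure-advection estimate x/v = 10.1 d).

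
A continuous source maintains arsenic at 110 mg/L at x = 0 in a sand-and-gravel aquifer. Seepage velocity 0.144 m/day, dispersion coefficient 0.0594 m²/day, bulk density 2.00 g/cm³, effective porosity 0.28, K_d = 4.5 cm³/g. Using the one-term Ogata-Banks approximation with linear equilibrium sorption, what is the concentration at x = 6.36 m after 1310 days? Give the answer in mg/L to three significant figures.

41.7 mg/L

Retardation factor R = 1 + ρ_b·K_d/n = 1 + 2.00 × 4.5/0.28 = 33.14.
Sorption retards both mechanisms: v_R = v/R = 0.004345 m/day, D_R = D/R = 0.001792 m²/day.
v_R·t = 0.004345 × 1310 = 5.69195 m; 2√(D_R t) = 3.064 m; argument = (6.36 − 5.69195)/3.064 = 0.2180.
C = C₀ × ½·erfc(0.2180) = 110 × 0.3789 = 41.7 mg/L.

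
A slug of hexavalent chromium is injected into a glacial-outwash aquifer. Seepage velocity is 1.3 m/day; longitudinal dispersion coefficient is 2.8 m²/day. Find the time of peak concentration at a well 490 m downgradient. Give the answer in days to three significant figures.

For the 1D instantaneous-source solution, setting ∂C/∂t = 0 at fixed x gives v²t² + 2Dt − x² = 0, so t = (√(D² + v²x²) − D)/v².
√(D² + v²x²) = √(2.8² + 1.3² × 490²) = 637.0; v² = 1.69.
t = (637.0 − 2.8)/1.69 = 375 days (vs. the pure-advection estimate x/v = 377 d).

375 days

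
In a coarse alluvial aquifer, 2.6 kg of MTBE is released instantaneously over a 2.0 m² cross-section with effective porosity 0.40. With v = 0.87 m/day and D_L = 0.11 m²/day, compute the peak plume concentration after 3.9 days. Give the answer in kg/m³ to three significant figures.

1.40 kg/m³

The peak of an instantaneous 1D plume sits at x = vt; there the Gaussian factor is 1 and C_max = M/(n_e·A·√(4πDt)), where n_e·A is the pore area the mass is dissolved in.
√(4πDt) = √(4π × 0.11 × 3.9) = 2.322 m, so C_max = 2.6/(0.40 × 2.0 × 2.322) = 1.40 kg/m³.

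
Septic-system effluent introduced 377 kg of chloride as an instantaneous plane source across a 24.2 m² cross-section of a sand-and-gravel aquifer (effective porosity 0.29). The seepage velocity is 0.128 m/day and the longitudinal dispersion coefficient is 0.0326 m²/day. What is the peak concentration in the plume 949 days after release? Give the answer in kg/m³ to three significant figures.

2.72 kg/m³

The peak of an instantaneous 1D plume sits at x = vt; there the Gaussian factor is 1 and C_max = M/(n_e·A·√(4πDt)), where n_e·A is the pore area the mass is dissolved in.
√(4πDt) = √(4π × 0.0326 × 949) = 19.72 m, so C_max = 377/(0.29 × 24.2 × 19.72) = 2.72 kg/m³.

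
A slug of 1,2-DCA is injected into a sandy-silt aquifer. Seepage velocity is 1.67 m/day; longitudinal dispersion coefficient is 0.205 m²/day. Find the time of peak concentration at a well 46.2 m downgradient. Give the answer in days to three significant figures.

27.6 days

For the 1D instantaneous-source solution, setting ∂C/∂t = 0 at fixed x gives v²t² + 2Dt − x² = 0, so t = (√(D² + v²x²) − D)/v².
√(D² + v²x²) = √(0.205² + 1.67² × 46.2²) = 77.15; v² = 2.7889.
t = (77.15 − 0.205)/2.7889 = 27.6 days (vs. the pure-advection estimate x/v = 27.7 d).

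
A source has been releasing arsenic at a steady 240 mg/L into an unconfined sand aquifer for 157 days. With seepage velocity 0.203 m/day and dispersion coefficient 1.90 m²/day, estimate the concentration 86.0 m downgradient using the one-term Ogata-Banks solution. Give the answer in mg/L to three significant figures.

For a continuous step input, C/C₀ ≈ ½·erfc((x−vt)/(2√(Dt))).
vt = 0.203 × 157 = 31.871 m and 2√(Dt) = 2√(1.90 × 157) = 34.54 m.
Argument (x−vt)/(2√(Dt)) = (86.0 − 31.871)/34.54 = 1.567; ½·erfc(1.567) = 0.01334.
C = 240 × 0.01334 = 3.20 mg/L.

3.20 mg/L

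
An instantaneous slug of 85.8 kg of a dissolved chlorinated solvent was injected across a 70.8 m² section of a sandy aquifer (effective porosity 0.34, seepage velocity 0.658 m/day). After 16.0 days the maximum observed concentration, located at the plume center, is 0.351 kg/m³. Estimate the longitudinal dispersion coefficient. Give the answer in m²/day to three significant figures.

At the plume center C_max = M/(n_e·A·√(4πDt)), so D = M²/(4πt·(n_e·A·C_max)²).
n_e·A·C_max = 0.34 × 70.8 × 0.351 = 8.449 kg/m.
D = 85.8²/(4π × 16.0 × 8.449²) = 0.513 m²/day.

0.513 m²/day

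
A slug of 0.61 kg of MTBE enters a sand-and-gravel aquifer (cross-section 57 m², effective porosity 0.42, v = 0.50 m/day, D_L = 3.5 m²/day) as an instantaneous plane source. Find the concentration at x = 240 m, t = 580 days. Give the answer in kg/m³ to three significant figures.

For an instantaneous plane source, C(x,t) = M/(n_e·A·√(4πDt)) · exp(−(x−vt)²/(4Dt)), with n_e·A the pore (flow) area.
Plume center vt = 0.50 × 580 = 290 m, so the well at 240 m is 50 m upgradient of the peak.
√(4πDt) = 159.7 m, giving peak height M/(n_e·A·√(4πDt)) = 0.61/(0.42 × 57 × 159.7) = 0.0001596 kg/m³.
(x−vt)²/(4Dt) = (-50)²/(4 × 3.5 × 580) = 0.3079; exp(−0.3079) = 0.7350.
C = 0.0001596 × 0.7350 = 0.000117 kg/m³.

0.000117 kg/m³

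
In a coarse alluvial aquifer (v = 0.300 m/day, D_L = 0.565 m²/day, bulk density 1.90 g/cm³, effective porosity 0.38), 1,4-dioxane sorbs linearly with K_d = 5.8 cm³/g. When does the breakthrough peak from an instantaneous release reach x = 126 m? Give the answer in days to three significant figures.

Retardation factor R = 1 + ρ_b·K_d/n = 1 + 1.90 × 5.8/0.38 = 30.00.
Sorption retards both mechanisms: v_R = v/R = 0.01000 m/day, D_R = D/R = 0.01883 m²/day.
Peak time from v_R²t² + 2D_R t − x² = 0: t = (√(D_R² + v_R²x²) − D_R)/v_R².
√(D_R² + v_R²x²) = √(0.01883² + 0.01000² × 126²) = 1.260; v_R² = 0.0001000.
t = (1.260 − 0.01883)/0.0001000 = 12400 days.

12400 days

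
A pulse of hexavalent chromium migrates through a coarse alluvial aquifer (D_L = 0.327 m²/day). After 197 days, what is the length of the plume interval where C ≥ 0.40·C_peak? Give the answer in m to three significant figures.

The plume is Gaussian with σ = √(2Dt) = √(2 × 0.327 × 197) = 11.35 m.
C/C_peak = exp(−Δx²/(2σ²)) = 0.40 ⇒ Δx = σ·√(−2 ln 0.40) = 11.35 × 1.354 = 15.37 m.
Width = 2Δx = 30.7 m.

30.7 m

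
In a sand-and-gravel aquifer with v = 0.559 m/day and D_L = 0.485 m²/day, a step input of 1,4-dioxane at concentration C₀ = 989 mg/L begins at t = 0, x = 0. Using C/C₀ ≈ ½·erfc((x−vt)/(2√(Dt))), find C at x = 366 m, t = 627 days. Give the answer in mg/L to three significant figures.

For a continuous step input, C/C₀ ≈ ½·erfc((x−vt)/(2√(Dt))).
vt = 0.559 × 627 = 350.493 m and 2√(Dt) = 2√(0.485 × 627) = 34.88 m.
Argument (x−vt)/(2√(Dt)) = (366 − 350.493)/34.88 = 0.4446; ½·erfc(0.4446) = 0.2648.
C = 989 × 0.2648 = 262 mg/L.

262 mg/L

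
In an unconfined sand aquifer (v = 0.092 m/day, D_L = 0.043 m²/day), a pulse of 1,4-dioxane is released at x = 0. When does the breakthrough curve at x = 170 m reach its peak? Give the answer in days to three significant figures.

For the 1D instantaneous-source solution, setting ∂C/∂t = 0 at fixed x gives v²t² + 2Dt − x² = 0, so t = (√(D² + v²x²) − D)/v².
√(D² + v²x²) = √(0.043² + 0.092² × 170²) = 15.64; v² = 0.008464.
t = (15.64 − 0.043)/0.008464 = 1840 days (vs. the pure-advection estimate x/v = 1850 d).

1840 days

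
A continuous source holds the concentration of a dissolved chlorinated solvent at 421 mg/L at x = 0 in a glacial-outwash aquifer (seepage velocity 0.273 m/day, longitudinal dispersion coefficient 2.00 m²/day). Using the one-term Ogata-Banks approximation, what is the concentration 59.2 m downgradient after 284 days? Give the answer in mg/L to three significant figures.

For a continuous step input, C/C₀ ≈ ½·erfc((x−vt)/(2√(Dt))).
vt = 0.273 × 284 = 77.532 m and 2√(Dt) = 2√(2.00 × 284) = 47.67 m.
Argument (x−vt)/(2√(Dt)) = (59.2 − 77.532)/47.67 = -0.3846; ½·erfc(-0.3846) = 0.7067.
C = 421 × 0.7067 = 298 mg/L.

298 mg/L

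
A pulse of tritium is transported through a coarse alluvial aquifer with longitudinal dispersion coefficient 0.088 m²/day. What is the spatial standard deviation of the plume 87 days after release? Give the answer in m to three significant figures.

3.91 m

Dispersive spreading gives a Gaussian with σ² = 2Dt; advection only shifts the center.
σ = √(2 × 0.088 × 87) = 3.91 m.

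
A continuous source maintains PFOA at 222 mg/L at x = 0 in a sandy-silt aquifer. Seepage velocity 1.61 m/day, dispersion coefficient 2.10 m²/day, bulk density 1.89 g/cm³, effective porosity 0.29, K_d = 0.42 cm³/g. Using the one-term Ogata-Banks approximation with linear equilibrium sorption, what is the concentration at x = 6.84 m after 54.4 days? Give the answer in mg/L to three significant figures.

218 mg/L

Retardation factor R = 1 + ρ_b·K_d/n = 1 + 1.89 × 0.42/0.29 = 3.737.
Sorption retards both mechanisms: v_R = v/R = 0.4308 m/day, D_R = D/R = 0.5619 m²/day.
v_R·t = 0.4308 × 54.4 = 23.43552 m; 2√(D_R t) = 11.06 m; argument = (6.84 − 23.43552)/11.06 = -1.500.
C = C₀ × ½·erfc(-1.500) = 222 × 0.9831 = 218 mg/L.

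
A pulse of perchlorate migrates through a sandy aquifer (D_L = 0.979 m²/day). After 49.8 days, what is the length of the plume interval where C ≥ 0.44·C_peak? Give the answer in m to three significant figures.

The plume is Gaussian with σ = √(2Dt) = √(2 × 0.979 × 49.8) = 9.875 m.
C/C_peak = exp(−Δx²/(2σ²)) = 0.44 ⇒ Δx = σ·√(−2 ln 0.44) = 9.875 × 1.281 = 12.65 m.
Width = 2Δx = 25.3 m.

25.3 m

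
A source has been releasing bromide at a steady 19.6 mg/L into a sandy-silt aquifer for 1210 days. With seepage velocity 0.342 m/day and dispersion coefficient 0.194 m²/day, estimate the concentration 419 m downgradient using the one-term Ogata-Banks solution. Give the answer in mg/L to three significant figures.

7.95 mg/L

For a continuous step input, C/C₀ ≈ ½·erfc((x−vt)/(2√(Dt))).
vt = 0.342 × 1210 = 413.82 m and 2√(Dt) = 2√(0.194 × 1210) = 30.64 m.
Argument (x−vt)/(2√(Dt)) = (419 − 413.82)/30.64 = 0.1691; ½·erfc(0.1691) = 0.4055.
C = 19.6 × 0.4055 = 7.95 mg/L.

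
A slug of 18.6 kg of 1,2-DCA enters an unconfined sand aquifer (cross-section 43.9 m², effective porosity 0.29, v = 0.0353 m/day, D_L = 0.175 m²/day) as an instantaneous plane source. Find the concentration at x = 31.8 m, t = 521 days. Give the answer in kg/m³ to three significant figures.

For an instantaneous plane source, C(x,t) = M/(n_e·A·√(4πDt)) · exp(−(x−vt)²/(4Dt)), with n_e·A the pore (flow) area.
Plume center vt = 0.0353 × 521 = 18.3913 m, so the well at 31.8 m is 13.4087 m downgradient of the peak.
√(4πDt) = 33.85 m, giving peak height M/(n_e·A·√(4πDt)) = 18.6/(0.29 × 43.9 × 33.85) = 0.04316 kg/m³.
(x−vt)²/(4Dt) = (13.4087)²/(4 × 0.175 × 521) = 0.4930; exp(−0.4930) = 0.6108.
C = 0.04316 × 0.6108 = 0.0264 kg/m³.

0.0264 kg/m³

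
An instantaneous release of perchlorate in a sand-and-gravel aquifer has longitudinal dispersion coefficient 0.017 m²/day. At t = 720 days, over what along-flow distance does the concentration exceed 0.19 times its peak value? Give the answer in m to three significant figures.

18.0 m

The plume is Gaussian with σ = √(2Dt) = √(2 × 0.017 × 720) = 4.948 m.
C/C_peak = exp(−Δx²/(2σ²)) = 0.19 ⇒ Δx = σ·√(−2 ln 0.19) = 4.948 × 1.822 = 9.015 m.
Width = 2Δx = 18.0 m.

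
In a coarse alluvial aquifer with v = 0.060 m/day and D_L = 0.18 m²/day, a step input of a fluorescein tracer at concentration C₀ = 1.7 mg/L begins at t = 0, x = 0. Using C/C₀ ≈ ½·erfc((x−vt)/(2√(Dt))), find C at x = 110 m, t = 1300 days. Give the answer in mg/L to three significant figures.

For a continuous step input, C/C₀ ≈ ½·erfc((x−vt)/(2√(Dt))).
vt = 0.060 × 1300 = 78 m and 2√(Dt) = 2√(0.18 × 1300) = 30.59 m.
Argument (x−vt)/(2√(Dt)) = (110 − 78)/30.59 = 1.046; ½·erfc(1.046) = 0.06953.
C = 1.7 × 0.06953 = 0.118 mg/L.

0.118 mg/L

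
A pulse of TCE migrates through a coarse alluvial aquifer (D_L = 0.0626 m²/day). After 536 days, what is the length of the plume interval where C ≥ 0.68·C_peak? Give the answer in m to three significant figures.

14.4 m

The plume is Gaussian with σ = √(2Dt) = √(2 × 0.0626 × 536) = 8.192 m.
C/C_peak = exp(−Δx²/(2σ²)) = 0.68 ⇒ Δx = σ·√(−2 ln 0.68) = 8.192 × 0.8783 = 7.195 m.
Width = 2Δx = 14.4 m.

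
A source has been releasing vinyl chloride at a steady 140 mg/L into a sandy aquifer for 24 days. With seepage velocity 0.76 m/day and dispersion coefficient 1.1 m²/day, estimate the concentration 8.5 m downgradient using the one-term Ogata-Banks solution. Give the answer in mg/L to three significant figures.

For a continuous step input, C/C₀ ≈ ½·erfc((x−vt)/(2√(Dt))).
vt = 0.76 × 24 = 18.24 m and 2√(Dt) = 2√(1.1 × 24) = 10.28 m.
Argument (x−vt)/(2√(Dt)) = (8.5 − 18.24)/10.28 = -0.9475; ½·erfc(-0.9475) = 0.9099.
C = 140 × 0.9099 = 127 mg/L.

127 mg/L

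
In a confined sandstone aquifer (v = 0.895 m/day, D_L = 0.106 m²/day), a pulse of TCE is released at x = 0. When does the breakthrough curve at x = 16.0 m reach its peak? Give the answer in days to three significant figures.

For the 1D instantaneous-source solution, setting ∂C/∂t = 0 at fixed x gives v²t² + 2Dt − x² = 0, so t = (√(D² + v²x²) − D)/v².
√(D² + v²x²) = √(0.106² + 0.895² × 16.0²) = 14.32; v² = 0.801025.
t = (14.32 − 0.106)/0.801025 = 17.7 days (vs. the pure-advection estimate x/v = 17.9 d).

17.7 days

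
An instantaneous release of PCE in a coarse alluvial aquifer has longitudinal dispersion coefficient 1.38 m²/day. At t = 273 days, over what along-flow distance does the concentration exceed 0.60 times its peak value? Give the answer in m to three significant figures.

The plume is Gaussian with σ = √(2Dt) = √(2 × 1.38 × 273) = 27.45 m.
C/C_peak = exp(−Δx²/(2σ²)) = 0.60 ⇒ Δx = σ·√(−2 ln 0.60) = 27.45 × 1.011 = 27.75 m.
Width = 2Δx = 55.5 m.

55.5 m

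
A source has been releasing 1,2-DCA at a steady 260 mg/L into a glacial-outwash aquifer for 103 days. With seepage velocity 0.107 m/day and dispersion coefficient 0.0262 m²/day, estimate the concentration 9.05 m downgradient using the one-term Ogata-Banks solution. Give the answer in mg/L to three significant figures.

208 mg/L

For a continuous step input, C/C₀ ≈ ½·erfc((x−vt)/(2√(Dt))).
vt = 0.107 × 103 = 11.021 m and 2√(Dt) = 2√(0.0262 × 103) = 3.285 m.
Argument (x−vt)/(2√(Dt)) = (9.05 − 11.021)/3.285 = -0.6000; ½·erfc(-0.6000) = 0.8019.
C = 260 × 0.8019 = 208 mg/L.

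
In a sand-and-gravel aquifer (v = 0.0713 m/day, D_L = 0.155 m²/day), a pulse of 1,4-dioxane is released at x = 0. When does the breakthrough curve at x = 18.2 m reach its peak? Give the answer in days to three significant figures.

For the 1D instantaneous-source solution, setting ∂C/∂t = 0 at fixed x gives v²t² + 2Dt − x² = 0, so t = (√(D² + v²x²) − D)/v².
√(D² + v²x²) = √(0.155² + 0.0713² × 18.2²) = 1.307; v² = 0.00508369.
t = (1.307 − 0.155)/0.00508369 = 227 days (vs. the pure-advection estimate x/v = 255 d).

227 days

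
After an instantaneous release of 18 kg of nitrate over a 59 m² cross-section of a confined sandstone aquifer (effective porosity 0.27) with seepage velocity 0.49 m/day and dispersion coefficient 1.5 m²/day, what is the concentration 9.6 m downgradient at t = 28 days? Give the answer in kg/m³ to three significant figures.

0.0445 kg/m³

For an instantaneous plane source, C(x,t) = M/(n_e·A·√(4πDt)) · exp(−(x−vt)²/(4Dt)), with n_e·A the pore (flow) area.
Plume center vt = 0.49 × 28 = 13.72 m, so the well at 9.6 m is 4.12 m upgradient of the peak.
√(4πDt) = 22.97 m, giving peak height M/(n_e·A·√(4πDt)) = 18/(0.27 × 59 × 22.97) = 0.04919 kg/m³.
(x−vt)²/(4Dt) = (-4.12)²/(4 × 1.5 × 28) = 0.1010; exp(−0.1010) = 0.9039.
C = 0.04919 × 0.9039 = 0.0445 kg/m³.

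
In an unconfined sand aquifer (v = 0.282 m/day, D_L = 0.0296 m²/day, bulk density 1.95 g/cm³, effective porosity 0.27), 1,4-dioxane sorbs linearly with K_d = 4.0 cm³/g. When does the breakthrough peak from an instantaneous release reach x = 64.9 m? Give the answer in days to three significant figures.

Retardation factor R = 1 + ρ_b·K_d/n = 1 + 1.95 × 4.0/0.27 = 29.89.
Sorption retards both mechanisms: v_R = v/R = 0.009435 m/day, D_R = D/R = 0.0009903 m²/day.
Peak time from v_R²t² + 2D_R t − x² = 0: t = (√(D_R² + v_R²x²) − D_R)/v_R².
√(D_R² + v_R²x²) = √(0.0009903² + 0.009435² × 64.9²) = 0.6123; v_R² = 8.902e-05.
t = (0.6123 − 0.0009903)/8.902e-05 = 6870 days.

6870 days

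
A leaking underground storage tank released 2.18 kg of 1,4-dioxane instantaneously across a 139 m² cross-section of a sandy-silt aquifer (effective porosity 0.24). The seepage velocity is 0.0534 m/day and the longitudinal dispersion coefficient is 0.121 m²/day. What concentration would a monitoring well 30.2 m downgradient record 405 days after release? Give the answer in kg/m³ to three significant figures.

For an instantaneous plane source, C(x,t) = M/(n_e·A·√(4πDt)) · exp(−(x−vt)²/(4Dt)), with n_e·A the pore (flow) area.
Plume center vt = 0.0534 × 405 = 21.627 m, so the well at 30.2 m is 8.573 m downgradient of the peak.
√(4πDt) = 24.82 m, giving peak height M/(n_e·A·√(4πDt)) = 2.18/(0.24 × 139 × 24.82) = 0.002633 kg/m³.
(x−vt)²/(4Dt) = (8.573)²/(4 × 0.121 × 405) = 0.3749; exp(−0.3749) = 0.6874.
C = 0.002633 × 0.6874 = 0.00181 kg/m³.

0.00181 kg/m³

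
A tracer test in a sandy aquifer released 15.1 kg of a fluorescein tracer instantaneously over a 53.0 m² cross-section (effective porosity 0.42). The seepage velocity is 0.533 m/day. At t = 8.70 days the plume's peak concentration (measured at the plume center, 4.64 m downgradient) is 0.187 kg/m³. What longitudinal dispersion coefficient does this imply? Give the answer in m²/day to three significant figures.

0.120 m²/day

At the plume center C_max = M/(n_e·A·√(4πDt)), so D = M²/(4πt·(n_e·A·C_max)²).
n_e·A·C_max = 0.42 × 53.0 × 0.187 = 4.163 kg/m.
D = 15.1²/(4π × 8.70 × 4.163²) = 0.120 m²/day.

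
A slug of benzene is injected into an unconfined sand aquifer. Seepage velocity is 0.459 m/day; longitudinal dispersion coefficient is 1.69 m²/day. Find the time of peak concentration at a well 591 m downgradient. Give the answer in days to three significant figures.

1280 days

For the 1D instantaneous-source solution, setting ∂C/∂t = 0 at fixed x gives v²t² + 2Dt − x² = 0, so t = (√(D² + v²x²) − D)/v².
√(D² + v²x²) = √(1.69² + 0.459² × 591²) = 271.3; v² = 0.210681.
t = (271.3 − 1.69)/0.210681 = 1280 days (vs. the pure-advection estimate x/v = 1290 d).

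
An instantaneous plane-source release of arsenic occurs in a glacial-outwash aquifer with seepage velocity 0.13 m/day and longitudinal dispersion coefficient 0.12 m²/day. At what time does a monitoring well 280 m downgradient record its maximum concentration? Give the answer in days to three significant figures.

2150 days

For the 1D instantaneous-source solution, setting ∂C/∂t = 0 at fixed x gives v²t² + 2Dt − x² = 0, so t = (√(D² + v²x²) − D)/v².
√(D² + v²x²) = √(0.12² + 0.13² × 280²) = 36.40; v² = 0.0169.
t = (36.40 − 0.12)/0.0169 = 2150 days (vs. the pure-advection estimate x/v = 2150 d).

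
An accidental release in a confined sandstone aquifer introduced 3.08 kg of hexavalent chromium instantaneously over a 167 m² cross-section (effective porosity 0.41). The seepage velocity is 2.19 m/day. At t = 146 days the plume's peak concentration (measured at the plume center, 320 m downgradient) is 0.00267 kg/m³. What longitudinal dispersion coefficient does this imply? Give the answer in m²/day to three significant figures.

0.155 m²/day

At the plume center C_max = M/(n_e·A·√(4πDt)), so D = M²/(4πt·(n_e·A·C_max)²).
n_e·A·C_max = 0.41 × 167 × 0.00267 = 0.1828 kg/m.
D = 3.08²/(4π × 146 × 0.1828²) = 0.155 m²/day.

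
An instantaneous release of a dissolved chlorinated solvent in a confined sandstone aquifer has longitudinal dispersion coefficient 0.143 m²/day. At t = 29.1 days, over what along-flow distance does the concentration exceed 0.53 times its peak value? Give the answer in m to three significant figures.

6.50 m

The plume is Gaussian with σ = √(2Dt) = √(2 × 0.143 × 29.1) = 2.885 m.
C/C_peak = exp(−Δx²/(2σ²)) = 0.53 ⇒ Δx = σ·√(−2 ln 0.53) = 2.885 × 1.127 = 3.251 m.
Width = 2Δx = 6.50 m.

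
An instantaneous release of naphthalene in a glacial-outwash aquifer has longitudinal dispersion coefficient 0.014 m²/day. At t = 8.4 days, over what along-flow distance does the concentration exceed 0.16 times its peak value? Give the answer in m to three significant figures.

1.86 m

The plume is Gaussian with σ = √(2Dt) = √(2 × 0.014 × 8.4) = 0.4850 m.
C/C_peak = exp(−Δx²/(2σ²)) = 0.16 ⇒ Δx = σ·√(−2 ln 0.16) = 0.4850 × 1.914 = 0.9283 m.
Width = 2Δx = 1.86 m.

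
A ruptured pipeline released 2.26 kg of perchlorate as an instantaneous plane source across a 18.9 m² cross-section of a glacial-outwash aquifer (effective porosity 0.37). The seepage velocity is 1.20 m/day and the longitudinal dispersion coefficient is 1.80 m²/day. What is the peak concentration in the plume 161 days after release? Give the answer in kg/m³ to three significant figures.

The peak of an instantaneous 1D plume sits at x = vt; there the Gaussian factor is 1 and C_max = M/(n_e·A·√(4πDt)), where n_e·A is the pore area the mass is dissolved in.
√(4πDt) = √(4π × 1.80 × 161) = 60.35 m, so C_max = 2.26/(0.37 × 18.9 × 60.35) = 0.00536 kg/m³.

0.00536 kg/m³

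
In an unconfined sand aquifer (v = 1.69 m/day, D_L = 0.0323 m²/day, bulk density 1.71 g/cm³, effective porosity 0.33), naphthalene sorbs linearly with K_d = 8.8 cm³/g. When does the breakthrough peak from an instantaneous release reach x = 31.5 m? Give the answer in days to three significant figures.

868 days

Retardation factor R = 1 + ρ_b·K_d/n = 1 + 1.71 × 8.8/0.33 = 46.60.
Sorption retards both mechanisms: v_R = v/R = 0.03627 m/day, D_R = D/R = 0.0006931 m²/day.
Peak time from v_R²t² + 2D_R t − x² = 0: t = (√(D_R² + v_R²x²) − D_R)/v_R².
√(D_R² + v_R²x²) = √(0.0006931² + 0.03627² × 31.5²) = 1.143; v_R² = 0.001316.
t = (1.143 − 0.0006931)/0.001316 = 868 days.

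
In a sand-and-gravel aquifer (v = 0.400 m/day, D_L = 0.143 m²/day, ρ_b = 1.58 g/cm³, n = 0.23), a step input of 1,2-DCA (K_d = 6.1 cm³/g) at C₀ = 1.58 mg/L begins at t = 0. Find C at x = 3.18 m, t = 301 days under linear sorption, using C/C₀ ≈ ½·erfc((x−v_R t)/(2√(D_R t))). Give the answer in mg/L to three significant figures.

Retardation factor R = 1 + ρ_b·K_d/n = 1 + 1.58 × 6.1/0.23 = 42.90.
Sorption retards both mechanisms: v_R = v/R = 0.009324 m/day, D_R = D/R = 0.003333 m²/day.
v_R·t = 0.009324 × 301 = 2.806524 m; 2√(D_R t) = 2.003 m; argument = (3.18 − 2.806524)/2.003 = 0.1865.
C = C₀ × ½·erfc(0.1865) = 1.58 × 0.3960 = 0.626 mg/L.

0.626 mg/L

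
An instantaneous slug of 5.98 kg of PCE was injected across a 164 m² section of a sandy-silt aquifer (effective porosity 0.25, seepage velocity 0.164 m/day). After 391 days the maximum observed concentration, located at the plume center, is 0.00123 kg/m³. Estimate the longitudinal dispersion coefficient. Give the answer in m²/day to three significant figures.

At the plume center C_max = M/(n_e·A·√(4πDt)), so D = M²/(4πt·(n_e·A·C_max)²).
n_e·A·C_max = 0.25 × 164 × 0.00123 = 0.05043 kg/m.
D = 5.98²/(4π × 391 × 0.05043²) = 2.86 m²/day.

2.86 m²/day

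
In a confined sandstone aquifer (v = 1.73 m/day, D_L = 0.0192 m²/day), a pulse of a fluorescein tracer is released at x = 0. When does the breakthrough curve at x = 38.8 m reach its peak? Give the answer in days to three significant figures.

22.4 days

For the 1D instantaneous-source solution, setting ∂C/∂t = 0 at fixed x gives v²t² + 2Dt − x² = 0, so t = (√(D² + v²x²) − D)/v².
√(D² + v²x²) = √(0.0192² + 1.73² × 38.8²) = 67.12; v² = 2.9929.
t = (67.12 − 0.0192)/2.9929 = 22.4 days (vs. the pure-advection estimate x/v = 22.4 d).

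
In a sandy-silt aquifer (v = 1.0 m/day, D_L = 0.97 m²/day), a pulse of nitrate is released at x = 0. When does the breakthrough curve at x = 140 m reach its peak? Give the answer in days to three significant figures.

For the 1D instantaneous-source solution, setting ∂C/∂t = 0 at fixed x gives v²t² + 2Dt − x² = 0, so t = (√(D² + v²x²) − D)/v².
√(D² + v²x²) = √(0.97² + 1.0² × 140²) = 140.0; v² = 1.
t = (140.0 − 0.97)/1 = 139 days (vs. the pure-advection estimate x/v = 140 d).

139 days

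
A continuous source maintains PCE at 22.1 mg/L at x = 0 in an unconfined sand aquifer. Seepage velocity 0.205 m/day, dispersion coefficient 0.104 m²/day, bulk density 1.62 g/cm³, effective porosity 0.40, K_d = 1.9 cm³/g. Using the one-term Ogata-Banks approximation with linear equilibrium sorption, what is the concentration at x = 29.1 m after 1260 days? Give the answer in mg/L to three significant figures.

12.0 mg/L

Retardation factor R = 1 + ρ_b·K_d/n = 1 + 1.62 × 1.9/0.40 = 8.695.
Sorption retards both mechanisms: v_R = v/R = 0.02358 m/day, D_R = D/R = 0.01196 m²/day.
v_R·t = 0.02358 × 1260 = 29.7108 m; 2√(D_R t) = 7.764 m; argument = (29.1 − 29.7108)/7.764 = -0.07867.
C = C₀ × ½·erfc(-0.07867) = 22.1 × 0.5443 = 12.0 mg/L.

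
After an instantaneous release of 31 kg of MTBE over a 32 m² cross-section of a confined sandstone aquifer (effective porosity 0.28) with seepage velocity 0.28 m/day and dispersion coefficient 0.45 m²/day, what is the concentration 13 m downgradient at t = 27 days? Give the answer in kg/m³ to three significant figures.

0.152 kg/m³

For an instantaneous plane source, C(x,t) = M/(n_e·A·√(4πDt)) · exp(−(x−vt)²/(4Dt)), with n_e·A the pore (flow) area.
Plume center vt = 0.28 × 27 = 7.56 m, so the well at 13 m is 5.44 m downgradient of the peak.
√(4πDt) = 12.36 m, giving peak height M/(n_e·A·√(4πDt)) = 31/(0.28 × 32 × 12.36) = 0.2799 kg/m³.
(x−vt)²/(4Dt) = (5.44)²/(4 × 0.45 × 27) = 0.6089; exp(−0.6089) = 0.5439.
C = 0.2799 × 0.5439 = 0.152 kg/m³.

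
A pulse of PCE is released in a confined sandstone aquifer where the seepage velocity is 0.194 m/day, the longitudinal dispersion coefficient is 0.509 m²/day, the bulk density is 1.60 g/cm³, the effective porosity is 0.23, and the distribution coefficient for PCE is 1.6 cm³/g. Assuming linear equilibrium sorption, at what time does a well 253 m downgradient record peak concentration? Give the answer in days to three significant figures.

Retardation factor R = 1 + ρ_b·K_d/n = 1 + 1.60 × 1.6/0.23 = 12.13.
Sorption retards both mechanisms: v_R = v/R = 0.01599 m/day, D_R = D/R = 0.04196 m²/day.
Peak time from v_R²t² + 2D_R t − x² = 0: t = (√(D_R² + v_R²x²) − D_R)/v_R².
√(D_R² + v_R²x²) = √(0.04196² + 0.01599² × 253²) = 4.046; v_R² = 0.0002557.
t = (4.046 − 0.04196)/0.0002557 = 15700 days.

15700 days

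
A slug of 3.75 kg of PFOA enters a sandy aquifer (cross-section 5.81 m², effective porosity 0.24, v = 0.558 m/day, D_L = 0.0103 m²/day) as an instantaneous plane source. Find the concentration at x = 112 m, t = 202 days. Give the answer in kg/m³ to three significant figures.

0.495 kg/m³

For an instantaneous plane source, C(x,t) = M/(n_e·A·√(4πDt)) · exp(−(x−vt)²/(4Dt)), with n_e·A the pore (flow) area.
Plume center vt = 0.558 × 202 = 112.716 m, so the well at 112 m is 0.716 m upgradient of the peak.
√(4πDt) = 5.113 m, giving peak height M/(n_e·A·√(4πDt)) = 3.75/(0.24 × 5.81 × 5.113) = 0.5260 kg/m³.
(x−vt)²/(4Dt) = (-0.716)²/(4 × 0.0103 × 202) = 0.06160; exp(−0.06160) = 0.9403.
C = 0.5260 × 0.9403 = 0.495 kg/m³.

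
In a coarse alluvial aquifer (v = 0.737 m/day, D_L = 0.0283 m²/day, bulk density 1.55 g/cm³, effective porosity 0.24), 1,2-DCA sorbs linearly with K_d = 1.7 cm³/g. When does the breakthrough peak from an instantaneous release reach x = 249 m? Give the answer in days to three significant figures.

Retardation factor R = 1 + ρ_b·K_d/n = 1 + 1.55 × 1.7/0.24 = 11.98.
Sorption retards both mechanisms: v_R = v/R = 0.06152 m/day, D_R = D/R = 0.002362 m²/day.
Peak time from v_R²t² + 2D_R t − x² = 0: t = (√(D_R² + v_R²x²) − D_R)/v_R².
√(D_R² + v_R²x²) = √(0.002362² + 0.06152² × 249²) = 15.32; v_R² = 0.003785.
t = (15.32 − 0.002362)/0.003785 = 4050 days.

4050 days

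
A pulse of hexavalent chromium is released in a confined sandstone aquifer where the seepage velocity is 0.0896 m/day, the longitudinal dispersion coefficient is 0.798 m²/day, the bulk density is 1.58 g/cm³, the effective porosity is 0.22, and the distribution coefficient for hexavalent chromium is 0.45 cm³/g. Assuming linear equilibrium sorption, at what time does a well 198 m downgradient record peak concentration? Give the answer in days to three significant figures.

Retardation factor R = 1 + ρ_b·K_d/n = 1 + 1.58 × 0.45/0.22 = 4.232.
Sorption retards both mechanisms: v_R = v/R = 0.02117 m/day, D_R = D/R = 0.1886 m²/day.
Peak time from v_R²t² + 2D_R t − x² = 0: t = (√(D_R² + v_R²x²) − D_R)/v_R².
√(D_R² + v_R²x²) = √(0.1886² + 0.02117² × 198²) = 4.196; v_R² = 0.0004482.
t = (4.196 − 0.1886)/0.0004482 = 8940 days.

8940 days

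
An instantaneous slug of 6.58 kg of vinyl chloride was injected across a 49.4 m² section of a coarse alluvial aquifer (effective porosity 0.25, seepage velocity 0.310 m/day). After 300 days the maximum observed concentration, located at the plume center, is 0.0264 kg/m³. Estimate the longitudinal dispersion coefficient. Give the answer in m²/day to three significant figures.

At the plume center C_max = M/(n_e·A·√(4πDt)), so D = M²/(4πt·(n_e·A·C_max)²).
n_e·A·C_max = 0.25 × 49.4 × 0.0264 = 0.3260 kg/m.
D = 6.58²/(4π × 300 × 0.3260²) = 0.108 m²/day.

0.108 m²/day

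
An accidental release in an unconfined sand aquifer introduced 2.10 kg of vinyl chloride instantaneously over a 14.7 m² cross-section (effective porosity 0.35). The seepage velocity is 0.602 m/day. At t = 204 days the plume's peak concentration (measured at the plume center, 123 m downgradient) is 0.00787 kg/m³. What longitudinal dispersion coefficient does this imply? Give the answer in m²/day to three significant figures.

At the plume center C_max = M/(n_e·A·√(4πDt)), so D = M²/(4πt·(n_e·A·C_max)²).
n_e·A·C_max = 0.35 × 14.7 × 0.00787 = 0.04049 kg/m.
D = 2.10²/(4π × 204 × 0.04049²) = 1.05 m²/day.

1.05 m²/day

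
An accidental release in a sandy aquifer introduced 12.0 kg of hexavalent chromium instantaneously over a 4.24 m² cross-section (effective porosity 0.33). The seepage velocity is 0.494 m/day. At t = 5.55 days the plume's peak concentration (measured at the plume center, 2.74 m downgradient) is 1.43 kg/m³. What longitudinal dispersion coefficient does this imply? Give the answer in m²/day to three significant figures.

0.516 m²/day

At the plume center C_max = M/(n_e·A·√(4πDt)), so D = M²/(4πt·(n_e·A·C_max)²).
n_e·A·C_max = 0.33 × 4.24 × 1.43 = 2.001 kg/m.
D = 12.0²/(4π × 5.55 × 2.001²) = 0.516 m²/day.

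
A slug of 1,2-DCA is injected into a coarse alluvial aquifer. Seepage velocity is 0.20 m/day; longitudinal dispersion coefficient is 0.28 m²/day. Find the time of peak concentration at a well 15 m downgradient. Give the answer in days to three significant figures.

68.3 days

For the 1D instantaneous-source solution, setting ∂C/∂t = 0 at fixed x gives v²t² + 2Dt − x² = 0, so t = (√(D² + v²x²) − D)/v².
√(D² + v²x²) = √(0.28² + 0.20² × 15²) = 3.013; v² = 0.04.
t = (3.013 − 0.28)/0.04 = 68.3 days (vs. the pure-advection estimate x/v = 75.0 d).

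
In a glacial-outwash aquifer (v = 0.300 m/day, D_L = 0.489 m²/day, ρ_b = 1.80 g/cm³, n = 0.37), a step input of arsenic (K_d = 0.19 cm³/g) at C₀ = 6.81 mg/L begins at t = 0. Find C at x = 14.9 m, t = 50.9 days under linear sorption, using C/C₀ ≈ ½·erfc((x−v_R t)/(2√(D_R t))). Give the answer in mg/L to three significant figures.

0.582 mg/L

Retardation factor R = 1 + ρ_b·K_d/n = 1 + 1.80 × 0.19/0.37 = 1.924.
Sorption retards both mechanisms: v_R = v/R = 0.1559 m/day, D_R = D/R = 0.2542 m²/day.
v_R·t = 0.1559 × 50.9 = 7.93531 m; 2√(D_R t) = 7.194 m; argument = (14.9 − 7.93531)/7.194 = 0.9681.
C = C₀ × ½·erfc(0.9681) = 6.81 × 0.08548 = 0.582 mg/L.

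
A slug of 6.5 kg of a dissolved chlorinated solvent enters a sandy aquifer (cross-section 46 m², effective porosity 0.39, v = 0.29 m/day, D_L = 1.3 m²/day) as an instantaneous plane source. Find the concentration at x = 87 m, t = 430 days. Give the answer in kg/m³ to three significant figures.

For an instantaneous plane source, C(x,t) = M/(n_e·A·√(4πDt)) · exp(−(x−vt)²/(4Dt)), with n_e·A the pore (flow) area.
Plume center vt = 0.29 × 430 = 124.7 m, so the well at 87 m is 37.7 m upgradient of the peak.
√(4πDt) = 83.81 m, giving peak height M/(n_e·A·√(4πDt)) = 6.5/(0.39 × 46 × 83.81) = 0.004323 kg/m³.
(x−vt)²/(4Dt) = (-37.7)²/(4 × 1.3 × 430) = 0.6356; exp(−0.6356) = 0.5296.
C = 0.004323 × 0.5296 = 0.00229 kg/m³.

0.00229 kg/m³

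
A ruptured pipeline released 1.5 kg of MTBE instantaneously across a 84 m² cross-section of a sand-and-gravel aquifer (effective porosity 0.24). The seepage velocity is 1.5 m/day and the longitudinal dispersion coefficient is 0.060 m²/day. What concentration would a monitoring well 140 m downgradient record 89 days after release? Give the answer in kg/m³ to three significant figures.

0.00126 kg/m³

For an instantaneous plane source, C(x,t) = M/(n_e·A·√(4πDt)) · exp(−(x−vt)²/(4Dt)), with n_e·A the pore (flow) area.
Plume center vt = 1.5 × 89 = 133.5 m, so the well at 140 m is 6.5 m downgradient of the peak.
√(4πDt) = 8.192 m, giving peak height M/(n_e·A·√(4πDt)) = 1.5/(0.24 × 84 × 8.192) = 0.009083 kg/m³.
(x−vt)²/(4Dt) = (6.5)²/(4 × 0.060 × 89) = 1.978; exp(−1.978) = 0.1383.
C = 0.009083 × 0.1383 = 0.00126 kg/m³.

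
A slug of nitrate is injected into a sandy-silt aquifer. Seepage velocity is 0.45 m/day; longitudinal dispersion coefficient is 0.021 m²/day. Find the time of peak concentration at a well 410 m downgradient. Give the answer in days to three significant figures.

For the 1D instantaneous-source solution, setting ∂C/∂t = 0 at fixed x gives v²t² + 2Dt − x² = 0, so t = (√(D² + v²x²) − D)/v².
√(D² + v²x²) = √(0.021² + 0.45² × 410²) = 184.5; v² = 0.2025.
t = (184.5 − 0.021)/0.2025 = 911 days (vs. the pure-advection estimate x/v = 911 d).

911 days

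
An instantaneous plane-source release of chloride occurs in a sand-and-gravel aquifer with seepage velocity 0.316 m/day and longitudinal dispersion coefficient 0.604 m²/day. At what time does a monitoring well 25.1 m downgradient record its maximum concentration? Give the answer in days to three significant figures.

73.6 days

For the 1D instantaneous-source solution, setting ∂C/∂t = 0 at fixed x gives v²t² + 2Dt − x² = 0, so t = (√(D² + v²x²) − D)/v².
√(D² + v²x²) = √(0.604² + 0.316² × 25.1²) = 7.955; v² = 0.099856.
t = (7.955 − 0.604)/0.099856 = 73.6 days (vs. the pure-advection estimate x/v = 79.4 d).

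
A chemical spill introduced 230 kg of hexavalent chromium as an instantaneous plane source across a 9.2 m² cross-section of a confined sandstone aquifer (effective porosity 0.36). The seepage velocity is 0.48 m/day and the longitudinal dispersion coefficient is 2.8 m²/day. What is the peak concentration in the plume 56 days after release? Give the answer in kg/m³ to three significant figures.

1.56 kg/m³

The peak of an instantaneous 1D plume sits at x = vt; there the Gaussian factor is 1 and C_max = M/(n_e·A·√(4πDt)), where n_e·A is the pore area the mass is dissolved in.
√(4πDt) = √(4π × 2.8 × 56) = 44.39 m, so C_max = 230/(0.36 × 9.2 × 44.39) = 1.56 kg/m³.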